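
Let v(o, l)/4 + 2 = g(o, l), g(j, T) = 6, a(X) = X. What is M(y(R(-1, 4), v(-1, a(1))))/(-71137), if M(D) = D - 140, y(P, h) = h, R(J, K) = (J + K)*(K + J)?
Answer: 124/71137 ≈ 0.0017431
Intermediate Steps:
R(J, K) = (J + K)**2 (R(J, K) = (J + K)*(J + K) = (J + K)**2)
v(o, l) = 16 (v(o, l) = -8 + 4*6 = -8 + 24 = 16)
M(D) = -140 + D
M(y(R(-1, 4), v(-1, a(1))))/(-71137) = (-140 + 16)/(-71137) = -124*(-1/71137) = 124/71137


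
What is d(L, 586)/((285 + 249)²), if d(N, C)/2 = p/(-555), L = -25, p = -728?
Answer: 364/39565395 ≈ 9.2000e-6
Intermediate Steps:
d(N, C) = 1456/555 (d(N, C) = 2*(-728/(-555)) = 2*(-728*(-1/555)) = 2*(728/555) = 1456/555)
d(L, 586)/((285 + 249)²) = 1456/(555*((285 + 249)²)) = 1456/(555*(534²)) = (1456/555)/285156 = (1456/555)*(1/285156) = 364/39565395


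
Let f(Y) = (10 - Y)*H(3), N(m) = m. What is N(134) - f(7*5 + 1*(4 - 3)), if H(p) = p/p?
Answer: 160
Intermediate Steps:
H(p) = 1
f(Y) = 10 - Y (f(Y) = (10 - Y)*1 = 10 - Y)
N(134) - f(7*5 + 1*(4 - 3)) = 134 - (10 - (7*5 + 1*(4 - 3))) = 134 - (10 - (35 + 1*1)) = 134 - (10 - (35 + 1)) = 134 - (10 - 1*36) = 134 - (10 - 36) = 134 - 1*(-26) = 134 + 26 = 160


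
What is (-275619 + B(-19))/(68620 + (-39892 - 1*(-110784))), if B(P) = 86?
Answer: -275533/139512 ≈ -1.9750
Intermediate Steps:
(-275619 + B(-19))/(68620 + (-39892 - 1*(-110784))) = (-275619 + 86)/(68620 + (-39892 - 1*(-110784))) = -275533/(68620 + (-39892 + 110784)) = -275533/(68620 + 70892) = -275533/139512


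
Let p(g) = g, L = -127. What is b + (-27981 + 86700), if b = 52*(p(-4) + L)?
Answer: 51907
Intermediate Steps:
b = -6812 (b = 52*(-4 - 127) = 52*(-131) = -6812)
b + (-27981 + 86700) = -6812 + (-27981 + 86700) = -6812 + 58719 = 51907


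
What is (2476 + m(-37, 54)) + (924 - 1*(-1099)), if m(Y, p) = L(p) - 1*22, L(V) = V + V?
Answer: 4585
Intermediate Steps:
L(V) = 2*V
m(Y, p) = -22 + 2*p (m(Y, p) = 2*p - 1*22 = 2*p - 22 = -22 + 2*p)
(2476 + m(-37, 54)) + (924 - 1*(-1099)) = (2476 + (-22 + 2*54)) + (924 - 1*(-1099)) = (2476 + (-22 + 108)) + (924 + 1099) = (2476 + 86) + 2023 = 2562 + 2023 = 4585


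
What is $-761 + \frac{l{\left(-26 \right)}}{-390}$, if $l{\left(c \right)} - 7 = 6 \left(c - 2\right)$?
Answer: $- \frac{296629}{390} \approx -760.59$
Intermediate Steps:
$l{\left(c \right)} = -5 + 6 c$ ($l{\left(c \right)} = 7 + 6 \left(c - 2\right) = 7 + 6 \left(-2 + c\right) = 7 + \left(-12 + 6 c\right) = -5 + 6 c$)
$-761 + \frac{l{\left(-26 \right)}}{-390} = -761 + \frac{-5 + 6 \left(-26\right)}{-390} = -761 + \left(-5 - 156\right) \left(- \frac{1}{390}\right) = -761 - - \frac{161}{390} = -761 + \frac{161}{390} = - \frac{296629}{390}$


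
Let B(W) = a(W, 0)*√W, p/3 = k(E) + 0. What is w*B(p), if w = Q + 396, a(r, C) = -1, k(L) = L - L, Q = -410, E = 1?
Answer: 0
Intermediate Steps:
k(L) = 0
p = 0 (p = 3*(0 + 0) = 3*0 = 0)
B(W) = -√W
w = -14 (w = -410 + 396 = -14)
w*B(p) = -(-14)*√0 = -(-14)*0 = -14*0 = 0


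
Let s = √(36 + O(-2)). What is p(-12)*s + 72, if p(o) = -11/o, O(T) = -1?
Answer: 72 + 11*√35/12 ≈ 77.423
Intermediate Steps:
s = √35 (s = √(36 - 1) = √35 ≈ 5.9161)
p(-12)*s + 72 = (-11/(-12))*√35 + 72 = (-11*(-1/12))*√35 + 72 = 11*√35/12 + 72 = 72 + 11*√35/12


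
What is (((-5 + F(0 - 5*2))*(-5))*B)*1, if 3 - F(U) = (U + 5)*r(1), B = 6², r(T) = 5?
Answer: -4140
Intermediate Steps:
B = 36
F(U) = -22 - 5*U (F(U) = 3 - (U + 5)*5 = 3 - (5 + U)*5 = 3 - (25 + 5*U) = 3 + (-25 - 5*U) = -22 - 5*U)
(((-5 + F(0 - 5*2))*(-5))*B)*1 = (((-5 + (-22 - 5*(0 - 5*2)))*(-5))*36)*1 = (((-5 + (-22 - 5*(0 - 10)))*(-5))*36)*1 = (((-5 + (-22 - 5*(-10)))*(-5))*36)*1 = (((-5 + (-22 + 50))*(-5))*36)*1 = (((-5 + 28)*(-5))*36)*1 = ((23*(-5))*36)*1 = -115*36*1 = -4140*1 = -4140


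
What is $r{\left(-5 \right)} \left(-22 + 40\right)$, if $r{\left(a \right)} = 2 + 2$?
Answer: $72$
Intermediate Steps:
$r{\left(a \right)} = 4$
$r{\left(-5 \right)} \left(-22 + 40\right) = 4 \left(-22 + 40\right) = 4 \cdot 18 = 72$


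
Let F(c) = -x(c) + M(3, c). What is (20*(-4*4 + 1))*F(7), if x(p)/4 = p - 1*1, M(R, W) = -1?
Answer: 7500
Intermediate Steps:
x(p) = -4 + 4*p (x(p) = 4*(p - 1*1) = 4*(p - 1) = 4*(-1 + p) = -4 + 4*p)
F(c) = 3 - 4*c (F(c) = -(-4 + 4*c) - 1 = (4 - 4*c) - 1 = 3 - 4*c)
(20*(-4*4 + 1))*F(7) = (20*(-4*4 + 1))*(3 - 4*7) = (20*(-16 + 1))*(3 - 28) = (20*(-15))*(-25) = -300*(-25) = 7500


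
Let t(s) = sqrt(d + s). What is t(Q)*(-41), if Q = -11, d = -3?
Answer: -41*I*sqrt(14) ≈ -153.41*I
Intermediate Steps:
t(s) = sqrt(-3 + s)
t(Q)*(-41) = sqrt(-3 - 11)*(-41) = sqrt(-14)*(-41) = (I*sqrt(14))*(-41) = -41*I*sqrt(14)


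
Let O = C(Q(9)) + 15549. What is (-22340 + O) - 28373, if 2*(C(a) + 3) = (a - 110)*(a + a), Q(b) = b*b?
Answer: -37516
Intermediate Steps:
Q(b) = b²
C(a) = -3 + a*(-110 + a) (C(a) = -3 + ((a - 110)*(a + a))/2 = -3 + ((-110 + a)*(2*a))/2 = -3 + (2*a*(-110 + a))/2 = -3 + a*(-110 + a))
O = 13197 (O = (-3 + (9²)² - 110*9²) + 15549 = (-3 + 81² - 110*81) + 15549 = (-3 + 6561 - 8910) + 15549 = -2352 + 15549 = 13197)
(-22340 + O) - 28373 = (-22340 + 13197) - 28373 = -9143 - 28373 = -37516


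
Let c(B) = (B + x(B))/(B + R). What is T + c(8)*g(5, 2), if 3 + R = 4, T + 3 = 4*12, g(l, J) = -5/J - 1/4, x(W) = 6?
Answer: 733/18 ≈ 40.722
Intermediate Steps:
g(l, J) = -¼ - 5/J (g(l, J) = -5/J - 1*¼ = -5/J - ¼ = -¼ - 5/J)
T = 45 (T = -3 + 4*12 = -3 + 48 = 45)
R = 1 (R = -3 + 4 = 1)
c(B) = (6 + B)/(1 + B) (c(B) = (B + 6)/(B + 1) = (6 + B)/(1 + B))
T + c(8)*g(5, 2) = 45 + ((6 + 8)/(1 + 8))*((¼)*(-20 - 1*2)/2) = 45 + (14/9)*((¼)*(½)*(-20 - 2)) = 45 + ((⅑)*14)*((¼)*(½)*(-22)) = 45 + (14/9)*(-11/4) = 45 - 77/18 = 733/18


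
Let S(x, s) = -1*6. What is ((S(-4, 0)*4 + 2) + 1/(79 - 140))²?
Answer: 1803649/3721 ≈ 484.72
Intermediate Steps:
S(x, s) = -6
((S(-4, 0)*4 + 2) + 1/(79 - 140))² = ((-6*4 + 2) + 1/(79 - 140))² = ((-24 + 2) + 1/(-61))² = (-22 - 1/61)² = (-1343/61)² = 1803649/3721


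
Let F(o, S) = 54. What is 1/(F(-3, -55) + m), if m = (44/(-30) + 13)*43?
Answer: 15/8249 ≈ 0.0018184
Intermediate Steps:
m = 7439/15 (m = (44*(-1/30) + 13)*43 = (-22/15 + 13)*43 = (173/15)*43 = 7439/15 ≈ 495.93)
1/(F(-3, -55) + m) = 1/(54 + 7439/15) = 1/(8249/15) = 15/8249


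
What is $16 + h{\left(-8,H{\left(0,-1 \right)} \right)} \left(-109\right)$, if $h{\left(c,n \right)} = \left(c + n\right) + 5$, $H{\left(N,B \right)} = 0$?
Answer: $343$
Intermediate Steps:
$h{\left(c,n \right)} = 5 + c + n$
$16 + h{\left(-8,H{\left(0,-1 \right)} \right)} \left(-109\right) = 16 + \left(5 - 8 + 0\right) \left(-109\right) = 16 - -327 = 16 + 327 = 343$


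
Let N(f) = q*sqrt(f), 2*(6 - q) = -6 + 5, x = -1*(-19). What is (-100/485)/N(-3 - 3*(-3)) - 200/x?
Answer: -200/19 - 20*sqrt(6)/3783 ≈ -10.539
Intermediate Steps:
x = 19
q = 13/2 (q = 6 - (-6 + 5)/2 = 6 - 1/2*(-1) = 6 + 1/2 = 13/2 ≈ 6.5000)
N(f) = 13*sqrt(f)/2
(-100/485)/N(-3 - 3*(-3)) - 200/x = (-100/485)/((13*sqrt(-3 - 3*(-3))/2)) - 200/19 = (-100*1/485)/((13*sqrt(-3 + 9)/2)) - 200*1/19 = -20*sqrt(6)/39/97 - 200/19 = -20*sqrt(6)/3783 - 200/19 = -200/19 - 20*sqrt(6)/3783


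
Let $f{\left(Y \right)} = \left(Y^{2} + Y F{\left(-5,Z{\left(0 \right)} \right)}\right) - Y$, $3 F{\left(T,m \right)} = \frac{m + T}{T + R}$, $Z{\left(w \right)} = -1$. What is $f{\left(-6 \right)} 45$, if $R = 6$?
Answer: $2430$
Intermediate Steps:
$F{\left(T,m \right)} = \frac{T + m}{3 \left(6 + T\right)}$ ($F{\left(T,m \right)} = \frac{\left(m + T\right) \frac{1}{T + 6}}{3} = \frac{\left(T + m\right) \frac{1}{6 + T}}{3} = \frac{\frac{1}{6 + T} \left(T + m\right)}{3} = \frac{T + m}{3 \left(6 + T\right)}$)
$f{\left(Y \right)} = Y^{2} - 3 Y$ ($f{\left(Y \right)} = \left(Y^{2} + Y \frac{-5 - 1}{3 \left(6 - 5\right)}\right) - Y = \left(Y^{2} + Y \frac{1}{3} \cdot 1^{-1} \left(-6\right)\right) - Y = \left(Y^{2} + Y \frac{1}{3} \cdot 1 \left(-6\right)\right) - Y = \left(Y^{2} + Y \left(-2\right)\right) - Y = \left(Y^{2} - 2 Y\right) - Y = Y^{2} - 3 Y$)
$f{\left(-6 \right)} 45 = - 6 \left(-3 - 6\right) 45 = \left(-6\right) \left(-9\right) 45 = 54 \cdot 45 = 2430$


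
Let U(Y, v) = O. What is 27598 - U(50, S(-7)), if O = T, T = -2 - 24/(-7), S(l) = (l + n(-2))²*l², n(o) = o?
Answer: 193176/7 ≈ 27597.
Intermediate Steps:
S(l) = l²*(-2 + l)² (S(l) = (l - 2)²*l² = (-2 + l)²*l² = l²*(-2 + l)²)
T = 10/7 (T = -2 - 24*(-1)/7 = -2 - 4*(-6/7) = -2 + 24/7 = 10/7 ≈ 1.4286)
O = 10/7 ≈ 1.4286
U(Y, v) = 10/7
27598 - U(50, S(-7)) = 27598 - 1*10/7 = 27598 - 10/7 = 193176/7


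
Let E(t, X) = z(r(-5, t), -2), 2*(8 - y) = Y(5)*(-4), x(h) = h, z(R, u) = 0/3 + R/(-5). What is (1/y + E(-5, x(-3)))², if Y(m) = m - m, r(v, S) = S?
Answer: 81/64 ≈ 1.2656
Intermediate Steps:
z(R, u) = -R/5 (z(R, u) = 0*(⅓) + R*(-⅕) = 0 - R/5 = -R/5)
Y(m) = 0
y = 8 (y = 8 - 0*(-4) = 8 - ½*0 = 8 + 0 = 8)
E(t, X) = -t/5
(1/y + E(-5, x(-3)))² = (1/8 - ⅕*(-5))² = (⅛ + 1)² = (9/8)² = 81/64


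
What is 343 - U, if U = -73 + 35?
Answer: 381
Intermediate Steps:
U = -38
343 - U = 343 - 1*(-38) = 343 + 38 = 381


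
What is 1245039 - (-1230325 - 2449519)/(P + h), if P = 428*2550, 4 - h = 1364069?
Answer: 339474879091/272665 ≈ 1.2450e+6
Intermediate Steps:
h = -1364065 (h = 4 - 1*1364069 = 4 - 1364069 = -1364065)
P = 1091400
1245039 - (-1230325 - 2449519)/(P + h) = 1245039 - (-1230325 - 2449519)/(1091400 - 1364065) = 1245039 - (-3679844)/(-272665) = 1245039 - (-3679844)*(-1)/272665 = 1245039 - 1*3679844/272665 = 1245039 - 3679844/272665 = 339474879091/272665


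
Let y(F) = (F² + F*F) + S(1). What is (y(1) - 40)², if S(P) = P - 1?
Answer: 1444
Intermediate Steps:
S(P) = -1 + P
y(F) = 2*F² (y(F) = (F² + F*F) + (-1 + 1) = (F² + F²) + 0 = 2*F² + 0 = 2*F²)
(y(1) - 40)² = (2*1² - 40)² = (2*1 - 40)² = (2 - 40)² = (-38)² = 1444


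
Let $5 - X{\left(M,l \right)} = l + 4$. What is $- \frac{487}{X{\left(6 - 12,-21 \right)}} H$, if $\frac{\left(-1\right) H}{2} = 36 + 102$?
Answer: $\frac{67206}{11} \approx 6109.6$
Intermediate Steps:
$X{\left(M,l \right)} = 1 - l$ ($X{\left(M,l \right)} = 5 - \left(l + 4\right) = 5 - \left(4 + l\right) = 1 - l$)
$H = -276$ ($H = - 2 \left(36 + 102\right) = \left(-2\right) 138 = -276$)
$- \frac{487}{X{\left(6 - 12,-21 \right)}} H = - \frac{487}{1 - -21} \left(-276\right) = - \frac{487}{1 + 21} \left(-276\right) = - \frac{487}{22} \left(-276\right) = \left(-487\right) \frac{1}{22} \left(-276\right) = \left(- \frac{487}{22}\right) \left(-276\right) = \frac{67206}{11}$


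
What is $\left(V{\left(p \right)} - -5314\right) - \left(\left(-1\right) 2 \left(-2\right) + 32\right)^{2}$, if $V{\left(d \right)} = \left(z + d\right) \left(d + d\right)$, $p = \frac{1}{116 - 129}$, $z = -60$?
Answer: $\frac{680604}{169} \approx 4027.2$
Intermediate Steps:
$p = - \frac{1}{13}$ ($p = \frac{1}{-13} = - \frac{1}{13} \approx -0.076923$)
$V{\left(d \right)} = 2 d \left(-60 + d\right)$ ($V{\left(d \right)} = \left(-60 + d\right) \left(d + d\right) = \left(-60 + d\right) 2 d = 2 d \left(-60 + d\right)$)
$\left(V{\left(p \right)} - -5314\right) - \left(\left(-1\right) 2 \left(-2\right) + 32\right)^{2} = \left(2 \left(- \frac{1}{13}\right) \left(-60 - \frac{1}{13}\right) - -5314\right) - \left(\left(-1\right) 2 \left(-2\right) + 32\right)^{2} = \left(2 \left(- \frac{1}{13}\right) \left(- \frac{781}{13}\right) + 5314\right) - \left(\left(-2\right) \left(-2\right) + 32\right)^{2} = \left(\frac{1562}{169} + 5314\right) - \left(4 + 32\right)^{2} = \frac{899628}{169} - 36^{2} = \frac{899628}{169} - 1296 = \frac{680604}{169}$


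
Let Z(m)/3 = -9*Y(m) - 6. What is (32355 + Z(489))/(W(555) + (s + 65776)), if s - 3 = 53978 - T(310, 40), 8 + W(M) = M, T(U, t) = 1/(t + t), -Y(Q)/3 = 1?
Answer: 2593440/9624319 ≈ 0.26947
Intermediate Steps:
Y(Q) = -3 (Y(Q) = -3*1 = -3)
T(U, t) = 1/(2*t)
W(M) = -8 + M
s = 4318479/80 (s = 3 + (53978 - 1/(2*40)) = 3 + (53978 - 1*1/80) = 3 + (53978 - 1/80) = 3 + 4318239/80 = 4318479/80 ≈ 53981.)
Z(m) = 63 (Z(m) = 3*(-9*(-3) - 6) = 3*(27 - 6) = 3*21 = 63)
(32355 + Z(489))/(W(555) + (s + 65776)) = (32355 + 63)/((-8 + 555) + (4318479/80 + 65776)) = 32418/(547 + 9580559/80) = 32418/(9624319/80) = 32418*(80/9624319) = 2593440/9624319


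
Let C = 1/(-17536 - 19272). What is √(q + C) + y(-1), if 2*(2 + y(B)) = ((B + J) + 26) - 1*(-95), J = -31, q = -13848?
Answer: 85/2 + I*√4690417536370/18404 ≈ 42.5 + 117.68*I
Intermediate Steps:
C = -1/36808 (C = 1/(-36808) = -1/36808 ≈ -2.7168e-5)
y(B) = 43 + B/2 (y(B) = -2 + (((B - 31) + 26) - 1*(-95))/2 = -2 + (((-31 + B) + 26) + 95)/2 = -2 + ((-5 + B) + 95)/2 = -2 + (90 + B)/2 = -2 + (45 + B/2) = 43 + B/2)
√(q + C) + y(-1) = √(-13848 - 1/36808) + (43 + (½)*(-1)) = √(-509717185/36808) + (43 - ½) = I*√4690417536370/18404 + 85/2 = 85/2 + I*√4690417536370/18404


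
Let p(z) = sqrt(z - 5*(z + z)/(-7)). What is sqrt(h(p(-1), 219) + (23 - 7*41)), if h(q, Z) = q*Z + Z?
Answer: sqrt(-2205 + 1533*I*sqrt(119))/7 ≈ 12.232 + 13.951*I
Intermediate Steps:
p(z) = sqrt(119)*sqrt(z)/7 (p(z) = sqrt(z - 10*z*(-1/7)) = sqrt(z + 10*z/7) = sqrt(17*z/7) = sqrt(119)*sqrt(z)/7)
h(q, Z) = Z + Z*q (h(q, Z) = Z*q + Z = Z + Z*q)
sqrt(h(p(-1), 219) + (23 - 7*41)) = sqrt(219*(1 + sqrt(119)*sqrt(-1)/7) + (23 - 7*41)) = sqrt(219*(1 + sqrt(119)*I/7) + (23 - 287)) = sqrt(219*(1 + I*sqrt(119)/7) - 264) = sqrt((219 + 219*I*sqrt(119)/7) - 264) = sqrt(-45 + 219*I*sqrt(119)/7)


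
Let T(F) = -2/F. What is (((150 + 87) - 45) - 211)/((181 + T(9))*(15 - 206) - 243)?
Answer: 171/312944 ≈ 0.00054642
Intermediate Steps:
(((150 + 87) - 45) - 211)/((181 + T(9))*(15 - 206) - 243) = (((150 + 87) - 45) - 211)/((181 - 2/9)*(15 - 206) - 243) = ((237 - 45) - 211)/((181 - 2*⅑)*(-191) - 243) = (192 - 211)/((181 - 2/9)*(-191) - 243) = -19/((1627/9)*(-191) - 243) = -19/(-310757/9 - 243) = -19/(-312944/9) = -19*(-9/312944) = 171/312944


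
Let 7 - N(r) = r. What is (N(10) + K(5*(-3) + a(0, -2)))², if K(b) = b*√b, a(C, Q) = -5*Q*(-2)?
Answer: -42866 + 210*I*√35 ≈ -42866.0 + 1242.4*I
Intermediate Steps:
a(C, Q) = 10*Q
K(b) = b^(3/2)
N(r) = 7 - r
(N(10) + K(5*(-3) + a(0, -2)))² = ((7 - 1*10) + (5*(-3) + 10*(-2))^(3/2))² = ((7 - 10) + (-15 - 20)^(3/2))² = (-3 + (-35)^(3/2))² = (-3 - 35*I*√35)²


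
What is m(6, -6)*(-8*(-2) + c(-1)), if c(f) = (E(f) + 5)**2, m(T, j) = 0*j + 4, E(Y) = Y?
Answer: 128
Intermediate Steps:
m(T, j) = 4 (m(T, j) = 0 + 4 = 4)
c(f) = (5 + f)**2 (c(f) = (f + 5)**2 = (5 + f)**2)
m(6, -6)*(-8*(-2) + c(-1)) = 4*(-8*(-2) + (5 - 1)**2) = 4*(16 + 4**2) = 4*(16 + 16) = 4*32 = 128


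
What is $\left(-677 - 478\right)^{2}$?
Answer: $1334025$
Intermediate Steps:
$\left(-677 - 478\right)^{2} = \left(-1155\right)^{2} = 1334025$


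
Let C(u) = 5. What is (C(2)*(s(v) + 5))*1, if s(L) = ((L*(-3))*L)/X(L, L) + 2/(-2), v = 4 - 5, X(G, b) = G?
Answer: 35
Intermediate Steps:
v = -1
s(L) = -1 - 3*L (s(L) = ((L*(-3))*L)/L + 2/(-2) = ((-3*L)*L)/L + 2*(-½) = (-3*L²)/L - 1 = -3*L - 1 = -1 - 3*L)
(C(2)*(s(v) + 5))*1 = (5*((-1 - 3*(-1)) + 5))*1 = (5*((-1 + 3) + 5))*1 = (5*(2 + 5))*1 = (5*7)*1 = 35*1 = 35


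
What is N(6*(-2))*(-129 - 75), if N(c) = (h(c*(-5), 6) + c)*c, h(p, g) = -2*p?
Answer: -323136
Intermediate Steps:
N(c) = 11*c**2 (N(c) = (-2*c*(-5) + c)*c = (-(-10)*c + c)*c = (10*c + c)*c = (11*c)*c = 11*c**2)
N(6*(-2))*(-129 - 75) = (11*(6*(-2))**2)*(-129 - 75) = (11*(-12)**2)*(-204) = (11*144)*(-204) = 1584*(-204) = -323136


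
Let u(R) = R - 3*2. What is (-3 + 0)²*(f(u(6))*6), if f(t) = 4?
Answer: 216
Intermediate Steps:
u(R) = -6 + R (u(R) = R - 6 = -6 + R)
(-3 + 0)²*(f(u(6))*6) = (-3 + 0)²*(4*6) = (-3)²*24 = 9*24 = 216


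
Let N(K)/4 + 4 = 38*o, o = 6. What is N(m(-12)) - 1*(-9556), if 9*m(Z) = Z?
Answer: 10452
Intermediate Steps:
m(Z) = Z/9
N(K) = 896 (N(K) = -16 + 4*(38*6) = -16 + 4*228 = -16 + 912 = 896)
N(m(-12)) - 1*(-9556) = 896 - 1*(-9556) = 896 + 9556 = 10452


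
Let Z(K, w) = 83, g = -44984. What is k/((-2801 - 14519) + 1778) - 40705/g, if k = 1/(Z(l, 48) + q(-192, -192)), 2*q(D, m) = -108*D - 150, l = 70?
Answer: 820530326047/906786302416 ≈ 0.90488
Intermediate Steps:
q(D, m) = -75 - 54*D (q(D, m) = (-108*D - 150)/2 = (-150 - 108*D)/2 = -75 - 54*D)
k = 1/10376 (k = 1/(83 + (-75 - 54*(-192))) = 1/(83 + (-75 + 10368)) = 1/(83 + 10293) = 1/10376 ≈ 9.6376e-5)
k/((-2801 - 14519) + 1778) - 40705/g = 1/(10376*((-2801 - 14519) + 1778)) - 40705/(-44984) = 1/(10376*(-17320 + 1778)) - 40705*(-1/44984) = (1/10376)/(-15542) + 40705/44984 = (1/10376)*(-1/15542) + 40705/44984 = -1/161263792 + 40705/44984 = 820530326047/906786302416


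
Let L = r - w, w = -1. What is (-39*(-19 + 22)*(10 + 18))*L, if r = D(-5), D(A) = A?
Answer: 13104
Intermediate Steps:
r = -5
L = -4 (L = -5 - 1*(-1) = -5 + 1 = -4)
(-39*(-19 + 22)*(10 + 18))*L = -39*(-19 + 22)*(10 + 18)*(-4) = -117*28*(-4) = -39*84*(-4) = -3276*(-4) = 13104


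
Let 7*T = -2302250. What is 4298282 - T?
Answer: 32390224/7 ≈ 4.6272e+6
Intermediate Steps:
T = -2302250/7 (T = (1/7)*(-2302250) = -2302250/7 ≈ -3.2889e+5)
4298282 - T = 4298282 - 1*(-2302250/7) = 4298282 + 2302250/7 = 32390224/7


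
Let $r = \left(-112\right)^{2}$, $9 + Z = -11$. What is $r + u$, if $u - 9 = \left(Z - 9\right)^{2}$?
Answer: $13394$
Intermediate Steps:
$Z = -20$ ($Z = -9 - 11 = -20$)
$r = 12544$
$u = 850$ ($u = 9 + \left(-20 - 9\right)^{2} = 9 + \left(-29\right)^{2} = 9 + 841 = 850$)
$r + u = 12544 + 850 = 13394$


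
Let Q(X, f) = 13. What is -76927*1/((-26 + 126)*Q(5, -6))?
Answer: -76927/1300 ≈ -59.175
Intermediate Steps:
-76927*1/((-26 + 126)*Q(5, -6)) = -76927*1/(13*(-26 + 126)) = -76927/(100*13) = -76927/1300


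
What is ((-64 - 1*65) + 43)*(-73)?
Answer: 6278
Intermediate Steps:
((-64 - 1*65) + 43)*(-73) = ((-64 - 65) + 43)*(-73) = (-129 + 43)*(-73) = -86*(-73) = 6278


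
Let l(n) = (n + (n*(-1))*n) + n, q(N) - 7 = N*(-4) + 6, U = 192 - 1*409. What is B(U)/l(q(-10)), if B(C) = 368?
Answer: -368/2703 ≈ -0.13615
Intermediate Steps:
U = -217 (U = 192 - 409 = -217)
q(N) = 13 - 4*N (q(N) = 7 + (N*(-4) + 6) = 7 + (-4*N + 6) = 7 + (6 - 4*N) = 13 - 4*N)
l(n) = -n² + 2*n (l(n) = (n + (-n)*n) + n = (n - n²) + n = -n² + 2*n)
B(U)/l(q(-10)) = 368/(((13 - 4*(-10))*(2 - (13 - 4*(-10))))) = 368/(((13 + 40)*(2 - (13 + 40)))) = 368/((53*(2 - 1*53))) = 368/((53*(2 - 53))) = 368/((53*(-51))) = 368/(-2703) = 368*(-1/2703) = -368/2703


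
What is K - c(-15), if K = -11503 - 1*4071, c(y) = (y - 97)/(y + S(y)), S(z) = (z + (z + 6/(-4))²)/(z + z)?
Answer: -14690762/943 ≈ -15579.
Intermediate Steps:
S(z) = (z + (-3/2 + z)²)/(2*z) (S(z) = (z + (z + 6*(-¼))²)/((2*z)) = (z + (z - 3/2)²)*(1/(2*z)) = (z + (-3/2 + z)²)*(1/(2*z)) = (z + (-3/2 + z)²)/(2*z))
c(y) = (-97 + y)/(y + ((-3 + 2*y)² + 4*y)/(8*y)) (c(y) = (y - 97)/(y + ((-3 + 2*y)² + 4*y)/(8*y)) = (-97 + y)/(y + ((-3 + 2*y)² + 4*y)/(8*y)))
K = -15574 (K = -11503 - 4071 = -15574)
K - c(-15) = -15574 - 8*(-15)*(-97 - 15)/(9 - 8*(-15) + 12*(-15)²) = -15574 - 8*(-15)*(-112)/(9 + 120 + 12*225) = -15574 - 8*(-15)*(-112)/(9 + 120 + 2700) = -15574 - 8*(-15)*(-112)/2829 = -15574 - 1*4480/943 = -15574 - 4480/943 = -14690762/943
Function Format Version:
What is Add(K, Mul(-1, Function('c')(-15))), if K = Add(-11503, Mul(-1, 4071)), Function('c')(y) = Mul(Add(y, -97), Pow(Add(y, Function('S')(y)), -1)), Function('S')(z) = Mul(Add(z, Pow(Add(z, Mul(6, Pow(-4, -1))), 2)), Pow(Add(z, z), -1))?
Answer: Rational(-14690762, 943) ≈ -15579.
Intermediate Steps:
Function('S')(z) = Mul(Rational(1, 2), Pow(z, -1), Add(z, Pow(Add(Rational(-3, 2), z), 2))) (Function('S')(z) = Mul(Add(z, Pow(Add(z, Mul(6, Rational(-1, 4))), 2)), Pow(Mul(2, z), -1)) = Mul(Add(z, Pow(Add(z, Rational(-3, 2)), 2)), Mul(Rational(1, 2), Pow(z, -1))) = Mul(Add(z, Pow(Add(Rational(-3, 2), z), 2)), Mul(Rational(1, 2), Pow(z, -1))) = Mul(Rational(1, 2), Pow(z, -1), Add(z, Pow(Add(Rational(-3, 2), z), 2))))
Function('c')(y) = Mul(Pow(Add(y, Mul(Rational(1, 8), Pow(y, -1), Add(Pow(Add(-3, Mul(2, y)), 2), Mul(4, y)))), -1), Add(-97, y)) (Function('c')(y) = Mul(Add(y, -97), Pow(Add(y, Mul(Rational(1, 8), Pow(y, -1), Add(Pow(Add(-3, Mul(2, y)), 2), Mul(4, y)))), -1)) = Mul(Add(-97, y), Pow(Add(y, Mul(Rational(1, 8), Pow(y, -1), Add(Pow(Add(-3, Mul(2, y)), 2), Mul(4, y)))), -1)) = Mul(Pow(Add(y, Mul(Rational(1, 8), Pow(y, -1), Add(Pow(Add(-3, Mul(2, y)), 2), Mul(4, y)))), -1), Add(-97, y)))
K = -15574 (K = Add(-11503, -4071) = -15574)
Add(K, Mul(-1, Function('c')(-15))) = Add(-15574, Mul(-1, Mul(8, -15, Pow(Add(9, Mul(-8, -15), Mul(12, Pow(-15, 2))), -1), Add(-97, -15)))) = Add(-15574, Mul(-1, Mul(8, -15, Pow(Add(9, 120, Mul(12, 225)), -1), -112))) = Add(-15574, Mul(-1, Mul(8, -15, Pow(Add(9, 120, 2700), -1), -112))) = Add(-15574, Mul(-1, Mul(8, -15, Pow(2829, -1), -112))) = Add(-15574, Mul(-1, Mul(8, -15, Rational(1, 2829), -112))) = Add(-15574, Mul(-1, Rational(4480, 943))) = Add(-15574, Rational(-4480, 943)) = Rational(-14690762, 943)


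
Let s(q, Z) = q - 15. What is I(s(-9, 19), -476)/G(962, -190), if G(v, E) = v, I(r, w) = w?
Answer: -238/481 ≈ -0.49480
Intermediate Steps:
s(q, Z) = -15 + q
I(s(-9, 19), -476)/G(962, -190) = -476/962 = -476*1/962 = -238/481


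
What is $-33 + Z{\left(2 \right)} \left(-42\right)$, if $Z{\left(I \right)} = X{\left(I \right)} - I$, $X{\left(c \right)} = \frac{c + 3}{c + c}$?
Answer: $- \frac{3}{2} \approx -1.5$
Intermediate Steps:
$X{\left(c \right)} = \frac{3 + c}{2 c}$
$Z{\left(I \right)} = - I + \frac{3 + I}{2 I}$ ($Z{\left(I \right)} = \frac{3 + I}{2 I} - I = - I + \frac{3 + I}{2 I}$)
$-33 + Z{\left(2 \right)} \left(-42\right) = -33 + \left(\frac{1}{2} - 2 + \frac{3}{2 \cdot 2}\right) \left(-42\right) = -33 + \left(\frac{1}{2} - 2 + \frac{3}{2} \cdot \frac{1}{2}\right) \left(-42\right) = -33 + \left(\frac{1}{2} - 2 + \frac{3}{4}\right) \left(-42\right) = -33 - - \frac{63}{2} = -33 + \frac{63}{2} = - \frac{3}{2}$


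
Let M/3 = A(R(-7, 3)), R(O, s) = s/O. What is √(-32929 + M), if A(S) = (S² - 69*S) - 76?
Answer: I*√1620319/7 ≈ 181.85*I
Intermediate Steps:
A(S) = -76 + S² - 69*S
M = -6798/49 (M = 3*(-76 + (3/(-7))² - 207/(-7)) = 3*(-76 + (3*(-⅐))² - 207*(-1)/7) = 3*(-76 + (-3/7)² - 69*(-3/7)) = 3*(-76 + 9/49 + 207/7) = 3*(-2266/49) = -6798/49 ≈ -138.73)
√(-32929 + M) = √(-32929 - 6798/49) = √(-1620319/49) = I*√1620319/7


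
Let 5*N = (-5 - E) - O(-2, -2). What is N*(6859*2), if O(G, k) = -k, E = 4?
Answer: -150898/5 ≈ -30180.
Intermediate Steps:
N = -11/5 (N = ((-5 - 1*4) - (-1)*(-2))/5 = ((-5 - 4) - 1*2)/5 = (-9 - 2)/5 = (⅕)*(-11) = -11/5 ≈ -2.2000)
N*(6859*2) = -75449*2/5 = -11/5*13718 = -150898/5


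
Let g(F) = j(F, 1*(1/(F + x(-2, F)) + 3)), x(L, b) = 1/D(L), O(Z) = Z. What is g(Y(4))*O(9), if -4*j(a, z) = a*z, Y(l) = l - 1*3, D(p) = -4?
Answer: -39/4 ≈ -9.7500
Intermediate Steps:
Y(l) = -3 + l (Y(l) = l - 3 = -3 + l)
x(L, b) = -¼ (x(L, b) = 1/(-4) = -¼)
j(a, z) = -a*z/4
g(F) = -F*(3 + 1/(-¼ + F))/4 (g(F) = -F*1*(1/(F - ¼) + 3)/4 = -F*1*(1/(-¼ + F) + 3)/4 = -F*1*(3 + 1/(-¼ + F))/4 = -F*(3 + 1/(-¼ + F))/4)
g(Y(4))*O(9) = -(-3 + 4)*(1 + 12*(-3 + 4))/(-4 + 16*(-3 + 4))*9 = -1*1*(1 + 12*1)/(-4 + 16*1)*9 = -1*1*(1 + 12)/(-4 + 16)*9 = -1*1*13/12*9 = -1*1*1/12*13*9 = -13/12*9 = -39/4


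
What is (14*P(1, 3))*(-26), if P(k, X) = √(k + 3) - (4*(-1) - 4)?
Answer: -3640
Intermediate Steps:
P(k, X) = 8 + √(3 + k) (P(k, X) = √(3 + k) - (-4 - 4) = √(3 + k) - 1*(-8) = √(3 + k) + 8 = 8 + √(3 + k))
(14*P(1, 3))*(-26) = (14*(8 + √(3 + 1)))*(-26) = (14*(8 + √4))*(-26) = (14*(8 + 2))*(-26) = (14*10)*(-26) = 140*(-26) = -3640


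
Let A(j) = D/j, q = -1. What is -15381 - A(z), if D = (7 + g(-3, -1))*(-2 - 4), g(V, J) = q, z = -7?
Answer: -107703/7 ≈ -15386.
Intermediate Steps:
g(V, J) = -1
D = -36 (D = (7 - 1)*(-2 - 4) = 6*(-6) = -36)
A(j) = -36/j
-15381 - A(z) = -15381 - (-36)/(-7) = -15381 - (-36)*(-1)/7 = -15381 - 1*36/7 = -15381 - 36/7 = -107703/7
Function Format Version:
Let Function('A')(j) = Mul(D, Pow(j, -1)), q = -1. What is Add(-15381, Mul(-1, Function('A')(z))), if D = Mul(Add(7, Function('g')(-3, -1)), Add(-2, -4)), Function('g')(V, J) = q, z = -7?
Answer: Rational(-107703, 7) ≈ -15386.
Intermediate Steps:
Function('g')(V, J) = -1
D = -36 (D = Mul(Add(7, -1), Add(-2, -4)) = Mul(6, -6) = -36)
Function('A')(j) = Mul(-36, Pow(j, -1))
Add(-15381, Mul(-1, Function('A')(z))) = Add(-15381, Mul(-1, Mul(-36, Pow(-7, -1)))) = Add(-15381, Mul(-1, Mul(-36, Rational(-1, 7)))) = Add(-15381, Mul(-1, Rational(36, 7))) = Add(-15381, Rational(-36, 7)) = Rational(-107703, 7)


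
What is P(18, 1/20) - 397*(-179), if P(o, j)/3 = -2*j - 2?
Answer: 710567/10 ≈ 71057.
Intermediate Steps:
P(o, j) = -6 - 6*j (P(o, j) = 3*(-2*j - 2) = 3*(-2 - 2*j) = -6 - 6*j)
P(18, 1/20) - 397*(-179) = (-6 - 6/20) - 397*(-179) = (-6 - 6*1/20) + 71063 = (-6 - 3/10) + 71063 = -63/10 + 71063 = 710567/10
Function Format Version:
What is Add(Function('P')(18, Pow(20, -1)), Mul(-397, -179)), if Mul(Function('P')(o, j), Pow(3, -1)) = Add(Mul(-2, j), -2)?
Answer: Rational(710567, 10) ≈ 71057.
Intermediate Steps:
Function('P')(o, j) = Add(-6, Mul(-6, j)) (Function('P')(o, j) = Mul(3, Add(Mul(-2, j), -2)) = Mul(3, Add(-2, Mul(-2, j))) = Add(-6, Mul(-6, j)))
Add(Function('P')(18, Pow(20, -1)), Mul(-397, -179)) = Add(Add(-6, Mul(-6, Pow(20, -1))), Mul(-397, -179)) = Add(Add(-6, Mul(-6, Rational(1, 20))), 71063) = Add(Add(-6, Rational(-3, 10)), 71063) = Add(Rational(-63, 10), 71063) = Rational(710567, 10)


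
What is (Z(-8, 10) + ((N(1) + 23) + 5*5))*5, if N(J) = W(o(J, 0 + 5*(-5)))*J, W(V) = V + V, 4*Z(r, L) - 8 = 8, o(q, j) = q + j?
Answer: 20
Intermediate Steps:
o(q, j) = j + q
Z(r, L) = 4 (Z(r, L) = 2 + (¼)*8 = 2 + 2 = 4)
W(V) = 2*V
N(J) = J*(-50 + 2*J) (N(J) = (2*((0 + 5*(-5)) + J))*J = (2*((0 - 25) + J))*J = (2*(-25 + J))*J = (-50 + 2*J)*J = J*(-50 + 2*J))
(Z(-8, 10) + ((N(1) + 23) + 5*5))*5 = (4 + ((2*1*(-25 + 1) + 23) + 5*5))*5 = (4 + ((2*1*(-24) + 23) + 25))*5 = (4 + ((-48 + 23) + 25))*5 = (4 + (-25 + 25))*5 = (4 + 0)*5 = 4*5 = 20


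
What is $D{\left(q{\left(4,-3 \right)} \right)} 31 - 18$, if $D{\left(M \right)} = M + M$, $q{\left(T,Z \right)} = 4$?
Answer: $230$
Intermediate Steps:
$D{\left(M \right)} = 2 M$
$D{\left(q{\left(4,-3 \right)} \right)} 31 - 18 = 2 \cdot 4 \cdot 31 - 18 = 8 \cdot 31 - 18 = 248 - 18 = 230$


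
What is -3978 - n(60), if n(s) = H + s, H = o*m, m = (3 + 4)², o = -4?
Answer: -3842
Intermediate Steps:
m = 49 (m = 7² = 49)
H = -196 (H = -4*49 = -196)
n(s) = -196 + s
-3978 - n(60) = -3978 - (-196 + 60) = -3978 - 1*(-136) = -3978 + 136 = -3842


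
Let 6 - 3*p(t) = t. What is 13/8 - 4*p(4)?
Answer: -25/24 ≈ -1.0417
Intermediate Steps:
p(t) = 2 - t/3
13/8 - 4*p(4) = 13/8 - 4*(2 - ⅓*4) = 13*(⅛) - 4*(2 - 4/3) = 13/8 - 4*⅔ = 13/8 - 8/3 = -25/24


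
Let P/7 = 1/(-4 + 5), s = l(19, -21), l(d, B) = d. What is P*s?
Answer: 133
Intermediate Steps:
s = 19
P = 7 (P = 7/(-4 + 5) = 7/1 = 7*1 = 7)
P*s = 7*19 = 133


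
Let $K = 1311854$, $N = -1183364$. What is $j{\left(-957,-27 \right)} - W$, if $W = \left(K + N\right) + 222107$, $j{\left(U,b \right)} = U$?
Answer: $-351554$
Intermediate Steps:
$W = 350597$ ($W = \left(1311854 - 1183364\right) + 222107 = 128490 + 222107 = 350597$)
$j{\left(-957,-27 \right)} - W = -957 - 350597 = -351554$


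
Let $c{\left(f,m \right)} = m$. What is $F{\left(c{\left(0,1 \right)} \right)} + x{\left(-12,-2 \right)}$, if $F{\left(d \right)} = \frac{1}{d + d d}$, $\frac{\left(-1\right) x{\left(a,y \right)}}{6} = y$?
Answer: $\frac{25}{2} \approx 12.5$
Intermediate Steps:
$x{\left(a,y \right)} = - 6 y$
$F{\left(d \right)} = \frac{1}{d + d^{2}}$
$F{\left(c{\left(0,1 \right)} \right)} + x{\left(-12,-2 \right)} = \frac{1}{1 \left(1 + 1\right)} - -12 = 1 \cdot \frac{1}{2} + 12 = \frac{1}{2} + 12 = \frac{25}{2}$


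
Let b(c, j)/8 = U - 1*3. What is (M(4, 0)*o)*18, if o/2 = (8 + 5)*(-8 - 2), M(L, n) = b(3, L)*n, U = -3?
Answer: 0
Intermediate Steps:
b(c, j) = -48 (b(c, j) = 8*(-3 - 1*3) = 8*(-3 - 3) = 8*(-6) = -48)
M(L, n) = -48*n
o = -260 (o = 2*((8 + 5)*(-8 - 2)) = 2*(13*(-10)) = 2*(-130) = -260)
(M(4, 0)*o)*18 = (-48*0*(-260))*18 = (0*(-260))*18 = 0*18 = 0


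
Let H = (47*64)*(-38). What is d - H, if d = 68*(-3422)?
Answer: -118392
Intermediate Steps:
H = -114304 (H = 3008*(-38) = -114304)
d = -232696
d - H = -232696 - 1*(-114304) = -232696 + 114304 = -118392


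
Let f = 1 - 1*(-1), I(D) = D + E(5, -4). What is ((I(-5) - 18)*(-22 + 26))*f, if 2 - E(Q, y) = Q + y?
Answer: -176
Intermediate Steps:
E(Q, y) = 2 - Q - y (E(Q, y) = 2 - (Q + y) = 2 + (-Q - y) = 2 - Q - y)
I(D) = 1 + D (I(D) = D + (2 - 1*5 - 1*(-4)) = D + (2 - 5 + 4) = D + 1 = 1 + D)
f = 2 (f = 1 + 1 = 2)
((I(-5) - 18)*(-22 + 26))*f = (((1 - 5) - 18)*(-22 + 26))*2 = ((-4 - 18)*4)*2 = -22*4*2 = -88*2 = -176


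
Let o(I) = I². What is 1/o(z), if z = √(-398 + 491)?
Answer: 1/93 ≈ 0.010753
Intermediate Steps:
z = √93 ≈ 9.6436
1/o(z) = 1/((√93)²) = 1/93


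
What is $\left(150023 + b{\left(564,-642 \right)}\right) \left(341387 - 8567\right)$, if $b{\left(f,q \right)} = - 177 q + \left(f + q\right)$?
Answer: $87724362780$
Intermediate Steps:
$b{\left(f,q \right)} = f - 176 q$
$\left(150023 + b{\left(564,-642 \right)}\right) \left(341387 - 8567\right) = \left(150023 + \left(564 - -112992\right)\right) \left(341387 - 8567\right) = \left(150023 + \left(564 + 112992\right)\right) 332820 = \left(150023 + 113556\right) 332820 = 263579 \cdot 332820 = 87724362780$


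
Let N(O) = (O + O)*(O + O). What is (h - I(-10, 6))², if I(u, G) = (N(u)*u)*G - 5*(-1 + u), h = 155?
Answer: 580810000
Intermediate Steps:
N(O) = 4*O² (N(O) = (2*O)*(2*O) = 4*O²)
I(u, G) = 5 - 5*u + 4*G*u³ (I(u, G) = ((4*u²)*u)*G - 5*(-1 + u) = (4*u³)*G + (5 - 5*u) = 4*G*u³ + (5 - 5*u) = 5 - 5*u + 4*G*u³)
(h - I(-10, 6))² = (155 - (5 - 5*(-10) + 4*6*(-10)³))² = (155 - (5 + 50 + 4*6*(-1000)))² = (155 - (5 + 50 - 24000))² = (155 - 1*(-23945))² = (155 + 23945)² = 24100² = 580810000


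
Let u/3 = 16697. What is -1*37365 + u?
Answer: 12726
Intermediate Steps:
u = 50091 (u = 3*16697 = 50091)
-1*37365 + u = -1*37365 + 50091 = -37365 + 50091 = 12726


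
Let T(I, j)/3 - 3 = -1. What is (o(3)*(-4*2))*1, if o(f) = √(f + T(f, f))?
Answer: -24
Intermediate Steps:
T(I, j) = 6 (T(I, j) = 9 + 3*(-1) = 9 - 3 = 6)
o(f) = √(6 + f) (o(f) = √(f + 6) = √(6 + f))
(o(3)*(-4*2))*1 = (√(6 + 3)*(-4*2))*1 = (√9*(-8))*1 = (3*(-8))*1 = -24*1 = -24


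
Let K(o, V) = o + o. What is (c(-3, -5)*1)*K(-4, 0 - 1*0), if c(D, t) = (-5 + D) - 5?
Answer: 104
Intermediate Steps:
c(D, t) = -10 + D
K(o, V) = 2*o
(c(-3, -5)*1)*K(-4, 0 - 1*0) = ((-10 - 3)*1)*(2*(-4)) = -13*1*(-8) = -13*(-8) = 104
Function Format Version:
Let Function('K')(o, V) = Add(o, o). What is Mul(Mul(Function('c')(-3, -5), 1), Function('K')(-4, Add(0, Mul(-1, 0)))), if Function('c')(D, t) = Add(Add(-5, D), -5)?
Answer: 104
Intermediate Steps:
Function('c')(D, t) = Add(-10, D)
Function('K')(o, V) = Mul(2, o)
Mul(Mul(Function('c')(-3, -5), 1), Function('K')(-4, Add(0, Mul(-1, 0)))) = Mul(Mul(Add(-10, -3), 1), Mul(2, -4)) = Mul(Mul(-13, 1), -8) = Mul(-13, -8) = 104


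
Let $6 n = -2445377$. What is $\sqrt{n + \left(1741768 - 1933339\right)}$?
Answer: $\frac{i \sqrt{21568818}}{6} \approx 774.04 i$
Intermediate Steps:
$n = - \frac{2445377}{6}$ ($n = \frac{1}{6} \left(-2445377\right) = - \frac{2445377}{6} \approx -4.0756 \cdot 10^{5}$)
$\sqrt{n + \left(1741768 - 1933339\right)} = \sqrt{- \frac{2445377}{6} + \left(1741768 - 1933339\right)} = \sqrt{- \frac{2445377}{6} - 191571} = \sqrt{- \frac{3594803}{6}} = \frac{i \sqrt{21568818}}{6}$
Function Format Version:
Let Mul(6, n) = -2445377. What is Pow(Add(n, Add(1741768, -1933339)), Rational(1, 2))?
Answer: Mul(Rational(1, 6), I, Pow(21568818, Rational(1, 2))) ≈ Mul(774.04, I)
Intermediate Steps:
n = Rational(-2445377, 6) (n = Mul(Rational(1, 6), -2445377) = Rational(-2445377, 6) ≈ -4.0756e+5)
Pow(Add(n, Add(1741768, -1933339)), Rational(1, 2)) = Pow(Add(Rational(-2445377, 6), Add(1741768, -1933339)), Rational(1, 2)) = Pow(Add(Rational(-2445377, 6), -191571), Rational(1, 2)) = Pow(Rational(-3594803, 6), Rational(1, 2)) = Mul(Rational(1, 6), I, Pow(21568818, Rational(1, 2)))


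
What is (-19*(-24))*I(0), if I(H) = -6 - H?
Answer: -2736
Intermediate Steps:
(-19*(-24))*I(0) = (-19*(-24))*(-6 - 1*0) = 456*(-6 + 0) = 456*(-6) = -2736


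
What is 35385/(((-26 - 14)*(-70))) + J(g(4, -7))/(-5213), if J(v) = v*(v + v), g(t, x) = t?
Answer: 5267783/417040 ≈ 12.631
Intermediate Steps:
J(v) = 2*v**2 (J(v) = v*(2*v) = 2*v**2)
35385/(((-26 - 14)*(-70))) + J(g(4, -7))/(-5213) = 35385/(((-26 - 14)*(-70))) + (2*4**2)/(-5213) = 35385/((-40*(-70))) + (2*16)*(-1/5213) = 35385/2800 + 32*(-1/5213) = 35385*(1/2800) - 32/5213 = 1011/80 - 32/5213 = 5267783/417040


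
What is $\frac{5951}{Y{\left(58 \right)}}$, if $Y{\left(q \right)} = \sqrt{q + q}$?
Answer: $\frac{5951 \sqrt{29}}{58} \approx 552.54$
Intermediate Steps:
$Y{\left(q \right)} = \sqrt{2} \sqrt{q}$ ($Y{\left(q \right)} = \sqrt{2 q} = \sqrt{2} \sqrt{q}$)
$\frac{5951}{Y{\left(58 \right)}} = \frac{5951}{\sqrt{2} \sqrt{58}} = \frac{5951}{2 \sqrt{29}} = 5951 \frac{\sqrt{29}}{58} = \frac{5951 \sqrt{29}}{58}$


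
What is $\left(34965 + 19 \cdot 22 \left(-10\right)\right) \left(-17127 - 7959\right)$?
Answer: $-772272510$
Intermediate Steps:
$\left(34965 + 19 \cdot 22 \left(-10\right)\right) \left(-17127 - 7959\right) = \left(34965 + 418 \left(-10\right)\right) \left(-25086\right) = \left(34965 - 4180\right) \left(-25086\right) = 30785 \left(-25086\right) = -772272510$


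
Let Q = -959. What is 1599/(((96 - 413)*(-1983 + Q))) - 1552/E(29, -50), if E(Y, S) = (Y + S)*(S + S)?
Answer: -361014757/489622350 ≈ -0.73733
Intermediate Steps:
E(Y, S) = 2*S*(S + Y) (E(Y, S) = (S + Y)*(2*S) = 2*S*(S + Y))
1599/(((96 - 413)*(-1983 + Q))) - 1552/E(29, -50) = 1599/(((96 - 413)*(-1983 - 959))) - 1552*(-1/(100*(-50 + 29))) = 1599/((-317*(-2942))) - 1552/(2*(-50)*(-21)) = 1599/932614 - 1552/2100 = 1599*(1/932614) - 1552*1/2100 = 1599/932614 - 388/525 = -361014757/489622350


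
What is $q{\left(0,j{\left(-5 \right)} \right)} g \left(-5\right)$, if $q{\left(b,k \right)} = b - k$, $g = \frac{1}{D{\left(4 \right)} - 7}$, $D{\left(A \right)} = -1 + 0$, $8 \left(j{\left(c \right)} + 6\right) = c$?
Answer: $\frac{265}{64} \approx 4.1406$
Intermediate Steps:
$j{\left(c \right)} = -6 + \frac{c}{8}$
$D{\left(A \right)} = -1$
$g = - \frac{1}{8}$ ($g = \frac{1}{-1 - 7} = \frac{1}{-8} = - \frac{1}{8} \approx -0.125$)
$q{\left(0,j{\left(-5 \right)} \right)} g \left(-5\right) = \left(0 - \left(-6 + \frac{1}{8} \left(-5\right)\right)\right) \left(- \frac{1}{8}\right) \left(-5\right) = \left(0 - \left(-6 - \frac{5}{8}\right)\right) \left(- \frac{1}{8}\right) \left(-5\right) = \left(0 - - \frac{53}{8}\right) \left(- \frac{1}{8}\right) \left(-5\right) = \left(0 + \frac{53}{8}\right) \left(- \frac{1}{8}\right) \left(-5\right) = \frac{53}{8} \left(- \frac{1}{8}\right) \left(-5\right) = \left(- \frac{53}{64}\right) \left(-5\right) = \frac{265}{64}$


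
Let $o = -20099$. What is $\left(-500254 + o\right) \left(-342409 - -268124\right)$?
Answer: $38654422605$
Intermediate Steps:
$\left(-500254 + o\right) \left(-342409 - -268124\right) = \left(-500254 - 20099\right) \left(-342409 - -268124\right) = - 520353 \left(-342409 + 268124\right) = \left(-520353\right) \left(-74285\right) = 38654422605$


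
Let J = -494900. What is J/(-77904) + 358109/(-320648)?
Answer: 8174410729/1561235112 ≈ 5.2359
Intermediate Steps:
J/(-77904) + 358109/(-320648) = -494900/(-77904) + 358109/(-320648) = -494900*(-1/77904) + 358109*(-1/320648) = 123725/19476 - 358109/320648 = 8174410729/1561235112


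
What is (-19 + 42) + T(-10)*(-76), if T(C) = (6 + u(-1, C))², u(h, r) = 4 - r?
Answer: -30377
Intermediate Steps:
T(C) = (10 - C)² (T(C) = (6 + (4 - C))² = (10 - C)²)
(-19 + 42) + T(-10)*(-76) = (-19 + 42) + (-10 - 10)²*(-76) = 23 + (-20)²*(-76) = 23 + 400*(-76) = 23 - 30400 = -30377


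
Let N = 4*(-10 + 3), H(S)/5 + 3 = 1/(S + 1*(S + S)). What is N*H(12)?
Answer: 3745/9 ≈ 416.11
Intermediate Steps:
H(S) = -15 + 5/(3*S) (H(S) = -15 + 5/(S + 1*(S + S)) = -15 + 5/(S + 1*(2*S)) = -15 + 5/(S + 2*S) = -15 + 5/((3*S)) = -15 + 5*(1/(3*S)) = -15 + 5/(3*S))
N = -28 (N = 4*(-7) = -28)
N*H(12) = -28*(-15 + (5/3)/12) = -28*(-15 + (5/3)*(1/12)) = -28*(-15 + 5/36) = -28*(-535/36) = 3745/9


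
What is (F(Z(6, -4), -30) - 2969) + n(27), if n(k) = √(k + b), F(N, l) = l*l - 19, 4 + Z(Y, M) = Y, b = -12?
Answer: -2088 + √15 ≈ -2084.1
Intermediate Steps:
Z(Y, M) = -4 + Y
F(N, l) = -19 + l² (F(N, l) = l² - 19 = -19 + l²)
n(k) = √(-12 + k) (n(k) = √(k - 12) = √(-12 + k))
(F(Z(6, -4), -30) - 2969) + n(27) = ((-19 + (-30)²) - 2969) + √(-12 + 27) = ((-19 + 900) - 2969) + √15 = (881 - 2969) + √15 = -2088 + √15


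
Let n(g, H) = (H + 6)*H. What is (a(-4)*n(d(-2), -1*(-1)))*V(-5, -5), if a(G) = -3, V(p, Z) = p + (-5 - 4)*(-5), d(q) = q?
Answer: -840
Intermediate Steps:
V(p, Z) = 45 + p (V(p, Z) = p - 9*(-5) = p + 45 = 45 + p)
n(g, H) = H*(6 + H) (n(g, H) = (6 + H)*H = H*(6 + H))
(a(-4)*n(d(-2), -1*(-1)))*V(-5, -5) = (-3*(-1*(-1))*(6 - 1*(-1)))*(45 - 5) = -3*(6 + 1)*40 = -3*7*40 = -21*40 = -840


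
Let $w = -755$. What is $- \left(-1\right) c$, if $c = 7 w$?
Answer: $-5285$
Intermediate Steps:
$c = -5285$ ($c = 7 \left(-755\right) = -5285$)
$- \left(-1\right) c = - \left(-1\right) \left(-5285\right) = \left(-1\right) 5285 = -5285$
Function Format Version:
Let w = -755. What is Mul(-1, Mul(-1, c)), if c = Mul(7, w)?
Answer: -5285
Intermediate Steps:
c = -5285 (c = Mul(7, -755) = -5285)
Mul(-1, Mul(-1, c)) = Mul(-1, Mul(-1, -5285)) = Mul(-1, 5285) = -5285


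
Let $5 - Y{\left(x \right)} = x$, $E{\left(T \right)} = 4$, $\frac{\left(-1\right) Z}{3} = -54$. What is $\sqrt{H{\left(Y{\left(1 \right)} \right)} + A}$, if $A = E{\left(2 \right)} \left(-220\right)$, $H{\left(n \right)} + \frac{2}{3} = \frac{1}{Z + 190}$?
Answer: $\frac{i \sqrt{61378746}}{264} \approx 29.676 i$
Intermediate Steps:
$Z = 162$ ($Z = \left(-3\right) \left(-54\right) = 162$)
$Y{\left(x \right)} = 5 - x$
$H{\left(n \right)} = - \frac{701}{1056}$ ($H{\left(n \right)} = - \frac{2}{3} + \frac{1}{162 + 190} = - \frac{2}{3} + \frac{1}{352} = - \frac{701}{1056}$)
$A = -880$ ($A = 4 \left(-220\right) = -880$)
$\sqrt{H{\left(Y{\left(1 \right)} \right)} + A} = \sqrt{- \frac{701}{1056} - 880} = \sqrt{- \frac{929981}{1056}} = \frac{i \sqrt{61378746}}{264}$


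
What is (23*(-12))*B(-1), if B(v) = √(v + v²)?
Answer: 0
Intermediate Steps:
(23*(-12))*B(-1) = (23*(-12))*√(-(1 - 1)) = -276*√(-1*0) = -276*√0 = -276*0 = 0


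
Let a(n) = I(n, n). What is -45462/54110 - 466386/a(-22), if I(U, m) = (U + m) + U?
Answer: 2102762164/297605 ≈ 7065.6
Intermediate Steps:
I(U, m) = m + 2*U
a(n) = 3*n (a(n) = n + 2*n = 3*n)
-45462/54110 - 466386/a(-22) = -45462/54110 - 466386/(3*(-22)) = -45462*1/54110 - 466386/(-66) = -22731/27055 - 466386*(-1/66) = -22731/27055 + 77731/11 = 2102762164/297605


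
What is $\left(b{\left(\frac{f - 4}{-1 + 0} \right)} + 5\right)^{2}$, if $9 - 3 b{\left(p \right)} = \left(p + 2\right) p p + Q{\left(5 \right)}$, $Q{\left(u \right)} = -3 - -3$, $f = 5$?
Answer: $\frac{529}{9} \approx 58.778$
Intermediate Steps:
$Q{\left(u \right)} = 0$ ($Q{\left(u \right)} = -3 + 3 = 0$)
$b{\left(p \right)} = 3 - \frac{p^{2} \left(2 + p\right)}{3}$ ($b{\left(p \right)} = 3 - \frac{\left(p + 2\right) p p + 0}{3} = 3 - \frac{\left(2 + p\right) p p + 0}{3} = 3 - \frac{p \left(2 + p\right) p + 0}{3} = 3 - \frac{p^{2} \left(2 + p\right) + 0}{3} = 3 - \frac{p^{2} \left(2 + p\right)}{3}$)
$\left(b{\left(\frac{f - 4}{-1 + 0} \right)} + 5\right)^{2} = \left(\left(3 - \frac{2 \left(\frac{5 - 4}{-1 + 0}\right)^{2}}{3} - \frac{\left(\frac{5 - 4}{-1 + 0}\right)^{3}}{3}\right) + 5\right)^{2} = \left(\left(3 - \frac{2 \left(1 \frac{1}{-1}\right)^{2}}{3} - \frac{\left(1 \frac{1}{-1}\right)^{3}}{3}\right) + 5\right)^{2} = \left(\left(3 - \frac{2 \left(1 \left(-1\right)\right)^{2}}{3} - \frac{\left(1 \left(-1\right)\right)^{3}}{3}\right) + 5\right)^{2} = \left(\left(3 - \frac{2 \left(-1\right)^{2}}{3} - \frac{\left(-1\right)^{3}}{3}\right) + 5\right)^{2} = \left(\left(3 - \frac{2}{3} - - \frac{1}{3}\right) + 5\right)^{2} = \left(\left(3 - \frac{2}{3} + \frac{1}{3}\right) + 5\right)^{2} = \left(\frac{8}{3} + 5\right)^{2} = \left(\frac{23}{3}\right)^{2} = \frac{529}{9}$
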